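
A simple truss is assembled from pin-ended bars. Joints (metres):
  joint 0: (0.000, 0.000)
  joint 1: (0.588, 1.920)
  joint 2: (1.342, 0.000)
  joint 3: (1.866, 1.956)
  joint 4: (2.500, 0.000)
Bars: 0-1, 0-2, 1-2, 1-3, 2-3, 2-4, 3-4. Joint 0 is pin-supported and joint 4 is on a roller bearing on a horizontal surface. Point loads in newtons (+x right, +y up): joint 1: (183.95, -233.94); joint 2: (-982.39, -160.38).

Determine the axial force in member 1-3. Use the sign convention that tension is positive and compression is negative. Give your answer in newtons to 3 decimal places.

N=5 nodes, M=7 members, R=3 reactions → 2N=10, M+R=10
member 0 (0-1): L=2.0080, (cx,cy)=(0.2928,0.9562)
member 1 (0-2): L=1.3420, (cx,cy)=(1.0000,0.0000)
member 2 (1-2): L=2.0627, (cx,cy)=(0.3655,-0.9308)
member 3 (1-3): L=1.2785, (cx,cy)=(0.9996,0.0282)
member 4 (2-3): L=2.0250, (cx,cy)=(0.2588,0.9659)
member 5 (2-4): L=1.1580, (cx,cy)=(1.0000,0.0000)
member 6 (3-4): L=2.0562, (cx,cy)=(0.3083,-0.9513)
solve A·x = −loads:
  F[0-1] = -117.0631 N (compression)
  F[0-2] = -764.1609 N (compression)
  F[1-2] = -136.1770 N (compression)
  F[1-3] = -168.5188 N (compression)
  F[2-3] = +297.2582 N (tension)
  F[2-4] = +91.5308 N (tension)
  F[3-4] = -296.8518 N (compression)
  Rx@0 = +798.4400 N
  Ry@0 = +111.9317 N
  Ry@4 = +282.3883 N

-168.519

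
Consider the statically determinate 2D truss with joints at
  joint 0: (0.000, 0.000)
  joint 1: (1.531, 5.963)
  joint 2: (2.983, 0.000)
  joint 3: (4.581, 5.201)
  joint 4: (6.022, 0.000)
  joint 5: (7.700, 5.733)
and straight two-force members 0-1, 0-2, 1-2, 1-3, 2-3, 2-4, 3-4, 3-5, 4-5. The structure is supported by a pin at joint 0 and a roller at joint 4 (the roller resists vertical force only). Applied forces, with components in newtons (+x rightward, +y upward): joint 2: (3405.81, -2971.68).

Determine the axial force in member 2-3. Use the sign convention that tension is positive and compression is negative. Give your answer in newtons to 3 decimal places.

N=6 nodes, M=9 members, R=3 reactions → 2N=12, M+R=12
member 0 (0-1): L=6.1564, (cx,cy)=(0.2487,0.9686)
member 1 (0-2): L=2.9830, (cx,cy)=(1.0000,0.0000)
member 2 (1-2): L=6.1372, (cx,cy)=(0.2366,-0.9716)
member 3 (1-3): L=3.1437, (cx,cy)=(0.9702,-0.2424)
member 4 (2-3): L=5.4410, (cx,cy)=(0.2937,0.9559)
member 5 (2-4): L=3.0390, (cx,cy)=(1.0000,0.0000)
member 6 (3-4): L=5.3969, (cx,cy)=(0.2670,-0.9637)
member 7 (3-5): L=3.1640, (cx,cy)=(0.9858,0.1681)
member 8 (4-5): L=5.9735, (cx,cy)=(0.2809,0.9597)
solve A·x = −loads:
  F[0-1] = -1548.2975 N (compression)
  F[0-2] = +3790.8469 N (tension)
  F[1-2] = +1748.8773 N (tension)
  F[1-3] = -823.3538 N (compression)
  F[2-3] = +1331.1601 N (tension)
  F[2-4] = +407.8417 N (tension)
  F[3-4] = -1527.4770 N (compression)
  F[3-5] = +0.0000 N (tension)
  F[4-5] = -0.0000 N (compression)
  Rx@0 = -3405.8100 N
  Ry@0 = +1499.6572 N
  Ry@4 = +1472.0228 N

1331.160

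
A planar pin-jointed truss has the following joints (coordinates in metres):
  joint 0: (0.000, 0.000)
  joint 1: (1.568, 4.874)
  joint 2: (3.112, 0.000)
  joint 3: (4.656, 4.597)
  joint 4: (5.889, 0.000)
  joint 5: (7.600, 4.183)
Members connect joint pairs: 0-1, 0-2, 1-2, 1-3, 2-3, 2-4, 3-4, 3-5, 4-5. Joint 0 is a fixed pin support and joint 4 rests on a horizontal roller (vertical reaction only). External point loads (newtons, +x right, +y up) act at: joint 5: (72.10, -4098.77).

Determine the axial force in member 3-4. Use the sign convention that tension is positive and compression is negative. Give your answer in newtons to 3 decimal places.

N=6 nodes, M=9 members, R=3 reactions → 2N=12, M+R=12
member 0 (0-1): L=5.1200, (cx,cy)=(0.3062,0.9520)
member 1 (0-2): L=3.1120, (cx,cy)=(1.0000,0.0000)
member 2 (1-2): L=5.1127, (cx,cy)=(0.3020,-0.9533)
member 3 (1-3): L=3.1004, (cx,cy)=(0.9960,-0.0893)
member 4 (2-3): L=4.8494, (cx,cy)=(0.3184,0.9480)
member 5 (2-4): L=2.7770, (cx,cy)=(1.0000,0.0000)
member 6 (3-4): L=4.7595, (cx,cy)=(0.2591,-0.9659)
member 7 (3-5): L=2.9730, (cx,cy)=(0.9903,-0.1393)
member 8 (4-5): L=4.5194, (cx,cy)=(0.3786,0.9256)
solve A·x = −loads:
  F[0-1] = +1304.7692 N (tension)
  F[0-2] = -327.4848 N (compression)
  F[1-2] = -1379.7143 N (compression)
  F[1-3] = +819.5254 N (tension)
  F[2-3] = +1387.5028 N (tension)
  F[2-4] = -1185.9181 N (compression)
  F[3-4] = -1526.7262 N (compression)
  F[3-5] = +1669.8039 N (tension)
  F[4-5] = -4177.1712 N (compression)
  Rx@0 = -72.1000 N
  Ry@0 = -1242.0767 N
  Ry@4 = +5340.8467 N

-1526.726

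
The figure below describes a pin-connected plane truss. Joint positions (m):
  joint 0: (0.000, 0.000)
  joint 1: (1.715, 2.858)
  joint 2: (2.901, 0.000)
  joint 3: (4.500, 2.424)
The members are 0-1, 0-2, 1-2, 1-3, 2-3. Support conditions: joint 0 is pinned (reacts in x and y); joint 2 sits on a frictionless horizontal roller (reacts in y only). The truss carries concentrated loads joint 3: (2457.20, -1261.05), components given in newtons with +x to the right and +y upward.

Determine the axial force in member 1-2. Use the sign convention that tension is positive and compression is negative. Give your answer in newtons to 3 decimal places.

-3478.687

N=4 nodes, M=5 members, R=3 reactions → 2N=8, M+R=8
member 0 (0-1): L=3.3331, (cx,cy)=(0.5145,0.8575)
member 1 (0-2): L=2.9010, (cx,cy)=(1.0000,0.0000)
member 2 (1-2): L=3.0943, (cx,cy)=(0.3833,-0.9236)
member 3 (1-3): L=2.8186, (cx,cy)=(0.9881,-0.1540)
member 4 (2-3): L=2.9039, (cx,cy)=(0.5506,0.8347)
solve A·x = −loads:
  F[0-1] = +3205.0811 N (tension)
  F[0-2] = +808.0580 N (tension)
  F[1-2] = -3478.6873 N (compression)
  F[1-3] = +3018.4640 N (tension)
  F[2-3] = -953.9203 N (compression)
  Rx@0 = -2457.2000 N
  Ry@0 = -2748.2495 N
  Ry@2 = +4009.2995 N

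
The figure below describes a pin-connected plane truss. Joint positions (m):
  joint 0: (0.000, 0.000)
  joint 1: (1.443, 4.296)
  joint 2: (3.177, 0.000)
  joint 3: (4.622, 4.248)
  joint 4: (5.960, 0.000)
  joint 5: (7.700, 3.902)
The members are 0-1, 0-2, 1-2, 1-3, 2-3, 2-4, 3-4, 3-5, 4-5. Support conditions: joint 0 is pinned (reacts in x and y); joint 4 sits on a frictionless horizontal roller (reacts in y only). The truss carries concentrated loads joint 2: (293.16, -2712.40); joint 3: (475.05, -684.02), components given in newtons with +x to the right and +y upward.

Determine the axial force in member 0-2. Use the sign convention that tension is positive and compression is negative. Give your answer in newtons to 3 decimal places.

1131.483

N=6 nodes, M=9 members, R=3 reactions → 2N=12, M+R=12
member 0 (0-1): L=4.5319, (cx,cy)=(0.3184,0.9480)
member 1 (0-2): L=3.1770, (cx,cy)=(1.0000,0.0000)
member 2 (1-2): L=4.6327, (cx,cy)=(0.3743,-0.9273)
member 3 (1-3): L=3.1794, (cx,cy)=(0.9999,-0.0151)
member 4 (2-3): L=4.4870, (cx,cy)=(0.3220,0.9467)
member 5 (2-4): L=2.7830, (cx,cy)=(1.0000,0.0000)
member 6 (3-4): L=4.4537, (cx,cy)=(0.3004,-0.9538)
member 7 (3-5): L=3.0974, (cx,cy)=(0.9937,-0.1117)
member 8 (4-5): L=4.2724, (cx,cy)=(0.4073,0.9133)
solve A·x = −loads:
  F[0-1] = -1140.8932 N (compression)
  F[0-2] = +1131.4835 N (tension)
  F[1-2] = +1179.3919 N (tension)
  F[1-3] = -804.8018 N (compression)
  F[2-3] = +1709.8252 N (tension)
  F[2-4] = +729.1304 N (tension)
  F[3-4] = -2427.0202 N (compression)
  F[3-5] = -0.0000 N (tension)
  F[4-5] = +0.0000 N (tension)
  Rx@0 = -768.2100 N
  Ry@0 = +1081.5127 N
  Ry@4 = +2314.9073 N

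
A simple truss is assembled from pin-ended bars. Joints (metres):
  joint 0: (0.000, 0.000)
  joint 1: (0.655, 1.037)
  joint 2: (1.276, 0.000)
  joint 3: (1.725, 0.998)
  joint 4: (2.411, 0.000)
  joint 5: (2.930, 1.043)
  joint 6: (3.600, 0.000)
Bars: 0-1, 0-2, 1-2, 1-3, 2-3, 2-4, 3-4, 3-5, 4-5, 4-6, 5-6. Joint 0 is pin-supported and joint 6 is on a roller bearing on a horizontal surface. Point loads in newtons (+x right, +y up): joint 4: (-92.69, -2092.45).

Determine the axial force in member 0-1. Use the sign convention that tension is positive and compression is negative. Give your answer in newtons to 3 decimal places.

N=7 nodes, M=11 members, R=3 reactions → 2N=14, M+R=14
member 0 (0-1): L=1.2265, (cx,cy)=(0.5340,0.8455)
member 1 (0-2): L=1.2760, (cx,cy)=(1.0000,0.0000)
member 2 (1-2): L=1.2087, (cx,cy)=(0.5138,-0.8579)
member 3 (1-3): L=1.0707, (cx,cy)=(0.9993,-0.0364)
member 4 (2-3): L=1.0944, (cx,cy)=(0.4103,0.9120)
member 5 (2-4): L=1.1350, (cx,cy)=(1.0000,0.0000)
member 6 (3-4): L=1.2110, (cx,cy)=(0.5665,-0.8241)
member 7 (3-5): L=1.2058, (cx,cy)=(0.9993,0.0373)
member 8 (4-5): L=1.1650, (cx,cy)=(0.4455,0.8953)
member 9 (4-6): L=1.1890, (cx,cy)=(1.0000,0.0000)
member 10 (5-6): L=1.2397, (cx,cy)=(0.5405,-0.8414)
solve A·x = −loads:
  F[0-1] = -817.4035 N (compression)
  F[0-2] = +343.8228 N (tension)
  F[1-2] = +842.4644 N (tension)
  F[1-3] = -869.9193 N (compression)
  F[2-3] = -792.5561 N (compression)
  F[2-4] = +1101.8288 N (tension)
  F[3-4] = +764.8454 N (tension)
  F[3-5] = -1628.9069 N (compression)
  F[4-5] = +1633.1673 N (tension)
  F[4-6] = +900.2027 N (tension)
  F[5-6] = -1665.5856 N (compression)
  Rx@0 = +92.6900 N
  Ry@0 = +691.0897 N
  Ry@6 = +1401.3603 N

-817.403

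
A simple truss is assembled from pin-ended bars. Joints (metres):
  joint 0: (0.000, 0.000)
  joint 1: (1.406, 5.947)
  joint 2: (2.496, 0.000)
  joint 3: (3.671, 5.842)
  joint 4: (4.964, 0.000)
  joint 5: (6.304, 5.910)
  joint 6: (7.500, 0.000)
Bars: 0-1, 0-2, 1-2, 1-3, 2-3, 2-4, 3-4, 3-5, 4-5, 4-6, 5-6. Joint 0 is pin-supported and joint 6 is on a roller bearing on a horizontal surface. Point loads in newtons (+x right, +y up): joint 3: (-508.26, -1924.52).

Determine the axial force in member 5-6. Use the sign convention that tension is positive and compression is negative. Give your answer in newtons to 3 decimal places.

-557.158

N=7 nodes, M=11 members, R=3 reactions → 2N=14, M+R=14
member 0 (0-1): L=6.1109, (cx,cy)=(0.2301,0.9732)
member 1 (0-2): L=2.4960, (cx,cy)=(1.0000,0.0000)
member 2 (1-2): L=6.0461, (cx,cy)=(0.1803,-0.9836)
member 3 (1-3): L=2.2674, (cx,cy)=(0.9989,-0.0463)
member 4 (2-3): L=5.9590, (cx,cy)=(0.1972,0.9804)
member 5 (2-4): L=2.4680, (cx,cy)=(1.0000,0.0000)
member 6 (3-4): L=5.9834, (cx,cy)=(0.2161,-0.9764)
member 7 (3-5): L=2.6339, (cx,cy)=(0.9997,0.0258)
member 8 (4-5): L=6.0600, (cx,cy)=(0.2211,0.9752)
member 9 (4-6): L=2.5360, (cx,cy)=(1.0000,0.0000)
member 10 (5-6): L=6.0298, (cx,cy)=(0.1983,-0.9801)
solve A·x = −loads:
  F[0-1] = -1416.4324 N (compression)
  F[0-2] = -182.3687 N (compression)
  F[1-2] = +1428.8944 N (tension)
  F[1-3] = -584.1227 N (compression)
  F[2-3] = -1433.6280 N (compression)
  F[2-4] = +357.9202 N (tension)
  F[3-4] = -565.5379 N (compression)
  F[3-5] = -235.7868 N (compression)
  F[4-5] = +566.1905 N (tension)
  F[4-6] = +110.5112 N (tension)
  F[5-6] = -557.1575 N (compression)
  Rx@0 = +508.2600 N
  Ry@0 = +1378.4323 N
  Ry@6 = +546.0877 N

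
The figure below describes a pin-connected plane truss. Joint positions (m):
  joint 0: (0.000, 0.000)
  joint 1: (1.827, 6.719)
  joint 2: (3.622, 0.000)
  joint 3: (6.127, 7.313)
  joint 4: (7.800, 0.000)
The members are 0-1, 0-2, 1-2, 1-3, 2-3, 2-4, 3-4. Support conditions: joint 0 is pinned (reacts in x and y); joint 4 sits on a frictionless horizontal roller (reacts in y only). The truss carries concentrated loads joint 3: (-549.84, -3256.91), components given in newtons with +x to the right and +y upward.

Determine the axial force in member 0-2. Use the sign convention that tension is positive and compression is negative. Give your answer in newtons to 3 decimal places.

N=5 nodes, M=7 members, R=3 reactions → 2N=10, M+R=10
member 0 (0-1): L=6.9630, (cx,cy)=(0.2624,0.9650)
member 1 (0-2): L=3.6220, (cx,cy)=(1.0000,0.0000)
member 2 (1-2): L=6.9546, (cx,cy)=(0.2581,-0.9661)
member 3 (1-3): L=4.3408, (cx,cy)=(0.9906,0.1368)
member 4 (2-3): L=7.7301, (cx,cy)=(0.3241,0.9460)
member 5 (2-4): L=4.1780, (cx,cy)=(1.0000,0.0000)
member 6 (3-4): L=7.5019, (cx,cy)=(0.2230,-0.9748)
solve A·x = −loads:
  F[0-1] = -1258.1585 N (compression)
  F[0-2] = -219.7140 N (compression)
  F[1-2] = +1166.4055 N (tension)
  F[1-3] = -637.1703 N (compression)
  F[2-3] = -1191.1631 N (compression)
  F[2-4] = +467.3406 N (tension)
  F[3-4] = -2095.6095 N (compression)
  Rx@0 = +549.8400 N
  Ry@0 = +1214.0757 N
  Ry@4 = +2042.8343 N

-219.714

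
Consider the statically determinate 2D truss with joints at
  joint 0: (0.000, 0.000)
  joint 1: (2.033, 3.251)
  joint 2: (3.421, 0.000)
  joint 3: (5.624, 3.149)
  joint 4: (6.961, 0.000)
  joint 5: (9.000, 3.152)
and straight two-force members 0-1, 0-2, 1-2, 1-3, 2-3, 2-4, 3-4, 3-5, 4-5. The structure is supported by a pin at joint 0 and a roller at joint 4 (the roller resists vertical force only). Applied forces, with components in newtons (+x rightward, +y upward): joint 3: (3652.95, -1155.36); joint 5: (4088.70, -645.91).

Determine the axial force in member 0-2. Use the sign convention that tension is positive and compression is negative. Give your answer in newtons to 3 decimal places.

5570.949

N=6 nodes, M=9 members, R=3 reactions → 2N=12, M+R=12
member 0 (0-1): L=3.8343, (cx,cy)=(0.5302,0.8479)
member 1 (0-2): L=3.4210, (cx,cy)=(1.0000,0.0000)
member 2 (1-2): L=3.5349, (cx,cy)=(0.3927,-0.9197)
member 3 (1-3): L=3.5924, (cx,cy)=(0.9996,-0.0284)
member 4 (2-3): L=3.8431, (cx,cy)=(0.5732,0.8194)
member 5 (2-4): L=3.5400, (cx,cy)=(1.0000,0.0000)
member 6 (3-4): L=3.4211, (cx,cy)=(0.3908,-0.9205)
member 7 (3-5): L=3.3760, (cx,cy)=(1.0000,0.0009)
member 8 (4-5): L=3.7540, (cx,cy)=(0.5432,0.8396)
solve A·x = −loads:
  F[0-1] = +4094.0400 N (tension)
  F[0-2] = +5570.9494 N (tension)
  F[1-2] = -3888.5308 N (compression)
  F[1-3] = +3699.0455 N (tension)
  F[2-3] = +4364.4932 N (tension)
  F[2-4] = +1542.2143 N (tension)
  F[3-4] = -5021.9460 N (compression)
  F[3-5] = +4509.1271 N (tension)
  F[4-5] = -774.0475 N (compression)
  Rx@0 = -7741.6500 N
  Ry@0 = -3471.1990 N
  Ry@4 = +5272.4690 N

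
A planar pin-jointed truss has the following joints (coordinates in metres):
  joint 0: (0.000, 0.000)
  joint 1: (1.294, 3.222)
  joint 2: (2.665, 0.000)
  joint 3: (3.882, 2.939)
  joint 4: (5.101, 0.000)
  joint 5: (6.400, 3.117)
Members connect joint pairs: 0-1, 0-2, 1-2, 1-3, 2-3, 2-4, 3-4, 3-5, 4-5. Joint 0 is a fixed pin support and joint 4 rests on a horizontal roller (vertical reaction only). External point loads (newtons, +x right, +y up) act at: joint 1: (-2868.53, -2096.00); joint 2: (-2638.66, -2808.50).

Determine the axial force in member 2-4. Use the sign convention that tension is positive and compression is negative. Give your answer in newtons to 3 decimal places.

77.609

N=6 nodes, M=9 members, R=3 reactions → 2N=12, M+R=12
member 0 (0-1): L=3.4721, (cx,cy)=(0.3727,0.9280)
member 1 (0-2): L=2.6650, (cx,cy)=(1.0000,0.0000)
member 2 (1-2): L=3.5016, (cx,cy)=(0.3915,-0.9202)
member 3 (1-3): L=2.6034, (cx,cy)=(0.9941,-0.1087)
member 4 (2-3): L=3.1810, (cx,cy)=(0.3826,0.9239)
member 5 (2-4): L=2.4360, (cx,cy)=(1.0000,0.0000)
member 6 (3-4): L=3.1818, (cx,cy)=(0.3831,-0.9237)
member 7 (3-5): L=2.5243, (cx,cy)=(0.9975,0.0705)
member 8 (4-5): L=3.3768, (cx,cy)=(0.3847,0.9231)
solve A·x = −loads:
  F[0-1] = -5083.6118 N (compression)
  F[0-2] = -3612.6225 N (compression)
  F[1-2] = +2866.4649 N (tension)
  F[1-3] = -149.2568 N (compression)
  F[2-3] = +184.9619 N (tension)
  F[2-4] = +77.6091 N (tension)
  F[3-4] = -202.5713 N (compression)
  F[3-5] = -0.0000 N (tension)
  F[4-5] = +0.0000 N (tension)
  Rx@0 = +5507.1900 N
  Ry@0 = +4717.3852 N
  Ry@4 = +187.1148 N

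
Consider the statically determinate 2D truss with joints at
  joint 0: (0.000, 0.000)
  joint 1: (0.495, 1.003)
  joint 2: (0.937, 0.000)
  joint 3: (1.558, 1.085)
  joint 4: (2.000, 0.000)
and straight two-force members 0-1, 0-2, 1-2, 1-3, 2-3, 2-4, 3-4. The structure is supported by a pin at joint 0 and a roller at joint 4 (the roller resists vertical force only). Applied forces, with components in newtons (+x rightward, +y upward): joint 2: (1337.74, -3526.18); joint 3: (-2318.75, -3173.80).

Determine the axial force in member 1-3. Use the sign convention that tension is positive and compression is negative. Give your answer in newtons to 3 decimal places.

N=5 nodes, M=7 members, R=3 reactions → 2N=10, M+R=10
member 0 (0-1): L=1.1185, (cx,cy)=(0.4426,0.8967)
member 1 (0-2): L=0.9370, (cx,cy)=(1.0000,0.0000)
member 2 (1-2): L=1.0961, (cx,cy)=(0.4033,-0.9151)
member 3 (1-3): L=1.0662, (cx,cy)=(0.9970,0.0769)
member 4 (2-3): L=1.2501, (cx,cy)=(0.4967,0.8679)
member 5 (2-4): L=1.0630, (cx,cy)=(1.0000,0.0000)
member 6 (3-4): L=1.1716, (cx,cy)=(0.3773,-0.9261)
solve A·x = −loads:
  F[0-1] = -4274.9267 N (compression)
  F[0-2] = +910.8950 N (tension)
  F[1-2] = +3897.2515 N (tension)
  F[1-3] = -3473.7938 N (compression)
  F[2-3] = -46.2509 N (compression)
  F[2-4] = +1167.7288 N (tension)
  F[3-4] = -3095.2091 N (compression)
  Rx@0 = +981.0100 N
  Ry@0 = +3833.4963 N
  Ry@4 = +2866.4837 N

-3473.794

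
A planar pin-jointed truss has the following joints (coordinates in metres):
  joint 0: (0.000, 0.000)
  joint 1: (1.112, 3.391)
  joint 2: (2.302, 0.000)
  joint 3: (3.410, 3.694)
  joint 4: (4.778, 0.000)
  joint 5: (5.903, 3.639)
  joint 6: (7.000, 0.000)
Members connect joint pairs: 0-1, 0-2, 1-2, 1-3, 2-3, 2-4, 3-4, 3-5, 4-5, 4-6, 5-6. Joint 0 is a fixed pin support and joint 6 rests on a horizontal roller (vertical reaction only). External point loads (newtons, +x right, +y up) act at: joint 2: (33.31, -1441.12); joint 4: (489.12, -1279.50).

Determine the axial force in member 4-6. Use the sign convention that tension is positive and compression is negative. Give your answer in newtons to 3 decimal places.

406.144

N=7 nodes, M=11 members, R=3 reactions → 2N=14, M+R=14
member 0 (0-1): L=3.5687, (cx,cy)=(0.3116,0.9502)
member 1 (0-2): L=2.3020, (cx,cy)=(1.0000,0.0000)
member 2 (1-2): L=3.5937, (cx,cy)=(0.3311,-0.9436)
member 3 (1-3): L=2.3179, (cx,cy)=(0.9914,0.1307)
member 4 (2-3): L=3.8566, (cx,cy)=(0.2873,0.9578)
member 5 (2-4): L=2.4760, (cx,cy)=(1.0000,0.0000)
member 6 (3-4): L=3.9392, (cx,cy)=(0.3473,-0.9378)
member 7 (3-5): L=2.4936, (cx,cy)=(0.9998,-0.0221)
member 8 (4-5): L=3.8089, (cx,cy)=(0.2954,0.9554)
member 9 (4-6): L=2.2220, (cx,cy)=(1.0000,0.0000)
member 10 (5-6): L=3.8008, (cx,cy)=(0.2886,-0.9574)
solve A·x = −loads:
  F[0-1] = -1445.3043 N (compression)
  F[0-2] = +972.7875 N (tension)
  F[1-2] = +1330.9412 N (tension)
  F[1-3] = -898.7861 N (compression)
  F[2-3] = +193.4186 N (tension)
  F[2-4] = +1324.6244 N (tension)
  F[3-4] = -53.0481 N (compression)
  F[3-5] = -817.2806 N (compression)
  F[4-5] = +1391.3181 N (tension)
  F[4-6] = +406.1441 N (tension)
  F[5-6] = -1407.1591 N (compression)
  Rx@0 = -522.4300 N
  Ry@0 = +1373.3473 N
  Ry@6 = +1347.2727 N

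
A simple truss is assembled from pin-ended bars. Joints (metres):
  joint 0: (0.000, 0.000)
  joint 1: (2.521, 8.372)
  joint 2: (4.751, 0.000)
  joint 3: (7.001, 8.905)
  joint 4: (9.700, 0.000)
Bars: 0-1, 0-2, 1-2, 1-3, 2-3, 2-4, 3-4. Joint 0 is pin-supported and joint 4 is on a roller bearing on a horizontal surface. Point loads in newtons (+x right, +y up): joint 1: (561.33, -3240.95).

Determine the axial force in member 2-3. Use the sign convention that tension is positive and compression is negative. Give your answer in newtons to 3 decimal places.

1461.778

N=5 nodes, M=7 members, R=3 reactions → 2N=10, M+R=10
member 0 (0-1): L=8.7433, (cx,cy)=(0.2883,0.9575)
member 1 (0-2): L=4.7510, (cx,cy)=(1.0000,0.0000)
member 2 (1-2): L=8.6639, (cx,cy)=(0.2574,-0.9663)
member 3 (1-3): L=4.5116, (cx,cy)=(0.9930,0.1181)
member 4 (2-3): L=9.1849, (cx,cy)=(0.2450,0.9695)
member 5 (2-4): L=4.9490, (cx,cy)=(1.0000,0.0000)
member 6 (3-4): L=9.3050, (cx,cy)=(0.2901,-0.9570)
solve A·x = −loads:
  F[0-1] = -1999.0575 N (compression)
  F[0-2] = +1137.7264 N (tension)
  F[1-2] = -1466.6541 N (compression)
  F[1-3] = -765.5862 N (compression)
  F[2-3] = +1461.7780 N (tension)
  F[2-4] = +402.1352 N (tension)
  F[3-4] = -1386.3952 N (compression)
  Rx@0 = -561.3300 N
  Ry@0 = +1914.1572 N
  Ry@4 = +1326.7928 N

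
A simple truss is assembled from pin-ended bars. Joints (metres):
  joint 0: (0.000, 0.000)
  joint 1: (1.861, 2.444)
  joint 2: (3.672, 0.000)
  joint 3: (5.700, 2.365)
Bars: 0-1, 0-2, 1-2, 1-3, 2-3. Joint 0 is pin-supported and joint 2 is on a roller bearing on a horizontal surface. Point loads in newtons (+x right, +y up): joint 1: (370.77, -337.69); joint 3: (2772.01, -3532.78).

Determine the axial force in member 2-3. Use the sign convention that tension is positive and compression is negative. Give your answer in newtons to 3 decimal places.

-4499.242

N=4 nodes, M=5 members, R=3 reactions → 2N=8, M+R=8
member 0 (0-1): L=3.0719, (cx,cy)=(0.6058,0.7956)
member 1 (0-2): L=3.6720, (cx,cy)=(1.0000,0.0000)
member 2 (1-2): L=3.0419, (cx,cy)=(0.5954,-0.8035)
member 3 (1-3): L=3.8398, (cx,cy)=(0.9998,-0.0206)
member 4 (2-3): L=3.1154, (cx,cy)=(0.6509,0.7591)
solve A·x = −loads:
  F[0-1] = +4797.2263 N (tension)
  F[0-2] = +236.5359 N (tension)
  F[1-2] = -5316.6336 N (compression)
  F[1-3] = +5701.9984 N (tension)
  F[2-3] = -4499.2421 N (compression)
  Rx@0 = -3142.7800 N
  Ry@0 = -3816.6903 N
  Ry@2 = +7687.1603 N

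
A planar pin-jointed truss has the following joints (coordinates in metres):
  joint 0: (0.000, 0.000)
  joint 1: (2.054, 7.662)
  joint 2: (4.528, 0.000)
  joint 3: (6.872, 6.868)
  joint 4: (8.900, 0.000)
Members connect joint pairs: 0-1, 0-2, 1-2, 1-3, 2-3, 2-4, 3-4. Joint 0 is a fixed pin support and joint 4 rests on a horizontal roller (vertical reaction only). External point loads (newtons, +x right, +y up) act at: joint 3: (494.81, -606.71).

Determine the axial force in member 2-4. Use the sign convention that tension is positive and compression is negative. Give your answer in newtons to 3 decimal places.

251.079

N=5 nodes, M=7 members, R=3 reactions → 2N=10, M+R=10
member 0 (0-1): L=7.9325, (cx,cy)=(0.2589,0.9659)
member 1 (0-2): L=4.5280, (cx,cy)=(1.0000,0.0000)
member 2 (1-2): L=8.0515, (cx,cy)=(0.3073,-0.9516)
member 3 (1-3): L=4.8830, (cx,cy)=(0.9867,-0.1626)
member 4 (2-3): L=7.2570, (cx,cy)=(0.3230,0.9464)
member 5 (2-4): L=4.3720, (cx,cy)=(1.0000,0.0000)
member 6 (3-4): L=7.1612, (cx,cy)=(0.2832,-0.9591)
solve A·x = −loads:
  F[0-1] = +252.1905 N (tension)
  F[0-2] = +429.5094 N (tension)
  F[1-2] = -282.3036 N (compression)
  F[1-3] = +154.0952 N (tension)
  F[2-3] = +283.8615 N (tension)
  F[2-4] = +251.0786 N (tension)
  F[3-4] = -886.5945 N (compression)
  Rx@0 = -494.8100 N
  Ry@0 = -243.5896 N
  Ry@4 = +850.2996 N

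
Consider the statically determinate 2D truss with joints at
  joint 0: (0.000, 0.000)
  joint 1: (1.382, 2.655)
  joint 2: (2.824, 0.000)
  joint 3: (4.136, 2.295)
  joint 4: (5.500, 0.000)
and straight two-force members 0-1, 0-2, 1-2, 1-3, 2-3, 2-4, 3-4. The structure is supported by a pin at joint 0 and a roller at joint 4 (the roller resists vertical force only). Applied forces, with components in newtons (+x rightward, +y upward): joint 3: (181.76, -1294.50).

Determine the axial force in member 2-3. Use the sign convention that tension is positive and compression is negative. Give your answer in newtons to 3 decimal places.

-324.701

N=5 nodes, M=7 members, R=3 reactions → 2N=10, M+R=10
member 0 (0-1): L=2.9932, (cx,cy)=(0.4617,0.8870)
member 1 (0-2): L=2.8240, (cx,cy)=(1.0000,0.0000)
member 2 (1-2): L=3.0213, (cx,cy)=(0.4773,-0.8788)
member 3 (1-3): L=2.7774, (cx,cy)=(0.9916,-0.1296)
member 4 (2-3): L=2.6436, (cx,cy)=(0.4963,0.8682)
member 5 (2-4): L=2.6760, (cx,cy)=(1.0000,0.0000)
member 6 (3-4): L=2.6697, (cx,cy)=(0.5109,-0.8596)
solve A·x = −loads:
  F[0-1] = -276.4211 N (compression)
  F[0-2] = +309.3894 N (tension)
  F[1-2] = +320.7829 N (tension)
  F[1-3] = -283.1192 N (compression)
  F[2-3] = -324.7012 N (compression)
  F[2-4] = +623.6407 N (tension)
  F[3-4] = -1220.6449 N (compression)
  Rx@0 = -181.7600 N
  Ry@0 = +245.1925 N
  Ry@4 = +1049.3075 N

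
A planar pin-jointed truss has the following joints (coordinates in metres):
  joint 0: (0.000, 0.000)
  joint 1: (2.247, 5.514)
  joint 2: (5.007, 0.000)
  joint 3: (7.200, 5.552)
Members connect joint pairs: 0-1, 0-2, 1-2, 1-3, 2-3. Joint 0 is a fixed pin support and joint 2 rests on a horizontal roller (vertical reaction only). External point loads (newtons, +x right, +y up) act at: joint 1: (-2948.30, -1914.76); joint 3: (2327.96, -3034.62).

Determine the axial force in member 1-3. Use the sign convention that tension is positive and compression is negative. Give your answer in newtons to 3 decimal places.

3537.437

N=4 nodes, M=5 members, R=3 reactions → 2N=8, M+R=8
member 0 (0-1): L=5.9543, (cx,cy)=(0.3774,0.9261)
member 1 (0-2): L=5.0070, (cx,cy)=(1.0000,0.0000)
member 2 (1-2): L=6.1662, (cx,cy)=(0.4476,-0.8942)
member 3 (1-3): L=4.9531, (cx,cy)=(1.0000,0.0077)
member 4 (2-3): L=5.9694, (cx,cy)=(0.3674,0.9301)
solve A·x = −loads:
  F[0-1] = -423.1186 N (compression)
  F[0-2] = -460.6648 N (compression)
  F[1-2] = -1672.7060 N (compression)
  F[1-3] = +3537.4368 N (tension)
  F[2-3] = -3291.9522 N (compression)
  Rx@0 = +620.3400 N
  Ry@0 = +391.8331 N
  Ry@2 = +4557.5469 N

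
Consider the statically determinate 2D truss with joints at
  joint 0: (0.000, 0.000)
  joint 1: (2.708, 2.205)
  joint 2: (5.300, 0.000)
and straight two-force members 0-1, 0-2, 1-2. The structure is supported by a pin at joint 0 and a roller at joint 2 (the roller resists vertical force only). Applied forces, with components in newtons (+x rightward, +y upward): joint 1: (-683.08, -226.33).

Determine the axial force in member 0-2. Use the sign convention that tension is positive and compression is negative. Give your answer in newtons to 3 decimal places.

-198.127

N=3 nodes, M=3 members, R=3 reactions → 2N=6, M+R=6
member 0 (0-1): L=3.4922, (cx,cy)=(0.7754,0.6314)
member 1 (0-2): L=5.3000, (cx,cy)=(1.0000,0.0000)
member 2 (1-2): L=3.4030, (cx,cy)=(0.7617,-0.6480)
solve A·x = −loads:
  F[0-1] = -625.3848 N (compression)
  F[0-2] = -198.1266 N (compression)
  F[1-2] = +260.1186 N (tension)
  Rx@0 = +683.0800 N
  Ry@0 = +394.8752 N
  Ry@2 = -168.5452 N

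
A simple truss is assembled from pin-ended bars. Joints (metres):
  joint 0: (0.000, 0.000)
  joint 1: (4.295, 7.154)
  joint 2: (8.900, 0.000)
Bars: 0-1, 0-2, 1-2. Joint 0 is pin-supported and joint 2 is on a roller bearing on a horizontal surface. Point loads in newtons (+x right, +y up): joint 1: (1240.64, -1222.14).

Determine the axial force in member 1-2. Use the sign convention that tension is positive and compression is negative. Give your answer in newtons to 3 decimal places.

-1887.403

N=3 nodes, M=3 members, R=3 reactions → 2N=6, M+R=6
member 0 (0-1): L=8.3443, (cx,cy)=(0.5147,0.8574)
member 1 (0-2): L=8.9000, (cx,cy)=(1.0000,0.0000)
member 2 (1-2): L=8.5080, (cx,cy)=(0.5413,-0.8409)
solve A·x = −loads:
  F[0-1] = +425.6077 N (tension)
  F[0-2] = +1021.5691 N (tension)
  F[1-2] = -1887.4030 N (compression)
  Rx@0 = -1240.6400 N
  Ry@0 = -364.8971 N
  Ry@2 = +1587.0371 N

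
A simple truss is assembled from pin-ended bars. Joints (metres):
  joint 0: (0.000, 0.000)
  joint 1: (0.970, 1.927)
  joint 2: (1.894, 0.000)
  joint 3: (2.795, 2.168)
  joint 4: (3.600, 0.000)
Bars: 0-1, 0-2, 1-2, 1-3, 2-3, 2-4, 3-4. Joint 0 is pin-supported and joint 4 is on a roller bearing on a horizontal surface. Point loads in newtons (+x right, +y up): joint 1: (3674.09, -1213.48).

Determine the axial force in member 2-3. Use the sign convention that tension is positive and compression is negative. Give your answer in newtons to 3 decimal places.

2756.901

N=5 nodes, M=7 members, R=3 reactions → 2N=10, M+R=10
member 0 (0-1): L=2.1574, (cx,cy)=(0.4496,0.8932)
member 1 (0-2): L=1.8940, (cx,cy)=(1.0000,0.0000)
member 2 (1-2): L=2.1371, (cx,cy)=(0.4324,-0.9017)
member 3 (1-3): L=1.8408, (cx,cy)=(0.9914,0.1309)
member 4 (2-3): L=2.3478, (cx,cy)=(0.3838,0.9234)
member 5 (2-4): L=1.7060, (cx,cy)=(1.0000,0.0000)
member 6 (3-4): L=2.3126, (cx,cy)=(0.3481,-0.9375)
solve A·x = −loads:
  F[0-1] = +1209.2717 N (tension)
  F[0-2] = +3130.3745 N (tension)
  F[1-2] = -2823.3432 N (compression)
  F[1-3] = -1926.2358 N (compression)
  F[2-3] = +2756.9012 N (tension)
  F[2-4] = +851.6455 N (tension)
  F[3-4] = -2446.6328 N (compression)
  Rx@0 = -3674.0900 N
  Ry@0 = -1080.1442 N
  Ry@4 = +2293.6242 N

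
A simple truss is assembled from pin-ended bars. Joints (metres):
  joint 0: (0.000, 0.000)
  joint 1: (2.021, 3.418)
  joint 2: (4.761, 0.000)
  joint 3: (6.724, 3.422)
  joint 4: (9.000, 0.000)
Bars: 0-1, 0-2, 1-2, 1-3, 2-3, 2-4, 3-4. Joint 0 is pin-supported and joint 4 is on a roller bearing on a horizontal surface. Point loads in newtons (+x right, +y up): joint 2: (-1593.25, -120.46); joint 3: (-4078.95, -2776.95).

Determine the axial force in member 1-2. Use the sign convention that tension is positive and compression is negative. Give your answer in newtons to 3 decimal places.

N=5 nodes, M=7 members, R=3 reactions → 2N=10, M+R=10
member 0 (0-1): L=3.9708, (cx,cy)=(0.5090,0.8608)
member 1 (0-2): L=4.7610, (cx,cy)=(1.0000,0.0000)
member 2 (1-2): L=4.3807, (cx,cy)=(0.6255,-0.7802)
member 3 (1-3): L=4.7030, (cx,cy)=(1.0000,0.0009)
member 4 (2-3): L=3.9451, (cx,cy)=(0.4976,0.8674)
member 5 (2-4): L=4.2390, (cx,cy)=(1.0000,0.0000)
member 6 (3-4): L=4.1098, (cx,cy)=(0.5538,-0.8326)
solve A·x = −loads:
  F[0-1] = -2683.4818 N (compression)
  F[0-2] = -4306.3967 N (compression)
  F[1-2] = +2956.9810 N (tension)
  F[1-3] = -3215.3199 N (compression)
  F[2-3] = -2520.9487 N (compression)
  F[2-4] = +390.7551 N (tension)
  F[3-4] = -705.5870 N (compression)
  Rx@0 = +5672.2000 N
  Ry@0 = +2309.9039 N
  Ry@4 = +587.5061 N

2956.981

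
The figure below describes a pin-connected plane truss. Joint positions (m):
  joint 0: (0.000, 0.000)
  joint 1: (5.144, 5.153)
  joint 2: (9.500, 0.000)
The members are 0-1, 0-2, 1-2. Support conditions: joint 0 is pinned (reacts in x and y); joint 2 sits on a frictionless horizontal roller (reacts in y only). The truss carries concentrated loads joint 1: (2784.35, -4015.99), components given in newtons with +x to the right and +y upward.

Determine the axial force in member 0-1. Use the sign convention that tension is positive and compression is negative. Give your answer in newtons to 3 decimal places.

N=3 nodes, M=3 members, R=3 reactions → 2N=6, M+R=6
member 0 (0-1): L=7.2811, (cx,cy)=(0.7065,0.7077)
member 1 (0-2): L=9.5000, (cx,cy)=(1.0000,0.0000)
member 2 (1-2): L=6.7475, (cx,cy)=(0.6456,-0.7637)
solve A·x = −loads:
  F[0-1] = -467.9038 N (compression)
  F[0-2] = +3114.9187 N (tension)
  F[1-2] = -4825.0167 N (compression)
  Rx@0 = -2784.3500 N
  Ry@0 = +331.1470 N
  Ry@2 = +3684.8430 N

-467.904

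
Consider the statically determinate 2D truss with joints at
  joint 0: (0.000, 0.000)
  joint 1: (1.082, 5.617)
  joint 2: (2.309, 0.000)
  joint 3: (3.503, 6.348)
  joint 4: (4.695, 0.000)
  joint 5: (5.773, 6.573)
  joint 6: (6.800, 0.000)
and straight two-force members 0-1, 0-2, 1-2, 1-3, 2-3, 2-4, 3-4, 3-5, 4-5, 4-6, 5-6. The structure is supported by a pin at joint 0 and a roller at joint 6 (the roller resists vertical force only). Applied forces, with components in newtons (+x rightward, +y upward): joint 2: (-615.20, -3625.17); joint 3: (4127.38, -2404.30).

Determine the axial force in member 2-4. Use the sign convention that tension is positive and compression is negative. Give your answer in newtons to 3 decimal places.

3283.786

N=7 nodes, M=11 members, R=3 reactions → 2N=14, M+R=14
member 0 (0-1): L=5.7203, (cx,cy)=(0.1892,0.9819)
member 1 (0-2): L=2.3090, (cx,cy)=(1.0000,0.0000)
member 2 (1-2): L=5.7495, (cx,cy)=(0.2134,-0.9770)
member 3 (1-3): L=2.5290, (cx,cy)=(0.9573,0.2891)
member 4 (2-3): L=6.4593, (cx,cy)=(0.1848,0.9828)
member 5 (2-4): L=2.3860, (cx,cy)=(1.0000,0.0000)
member 6 (3-4): L=6.4589, (cx,cy)=(0.1846,-0.9828)
member 7 (3-5): L=2.2811, (cx,cy)=(0.9951,0.0986)
member 8 (4-5): L=6.6608, (cx,cy)=(0.1618,0.9868)
member 9 (4-6): L=2.1050, (cx,cy)=(1.0000,0.0000)
member 10 (5-6): L=6.6527, (cx,cy)=(0.1544,-0.9880)
solve A·x = −loads:
  F[0-1] = +298.4753 N (tension)
  F[0-2] = +3455.7228 N (tension)
  F[1-2] = -265.0666 N (compression)
  F[1-3] = +118.0653 N (tension)
  F[2-3] = +3952.2395 N (tension)
  F[2-4] = +3283.7856 N (tension)
  F[3-4] = -6640.6349 N (compression)
  F[3-5] = -2068.3407 N (compression)
  F[4-5] = +6613.7606 N (tension)
  F[4-6] = +987.8695 N (tension)
  F[5-6] = -6399.2668 N (compression)
  Rx@0 = -3512.1800 N
  Ry@0 = -293.0872 N
  Ry@6 = +6322.5572 N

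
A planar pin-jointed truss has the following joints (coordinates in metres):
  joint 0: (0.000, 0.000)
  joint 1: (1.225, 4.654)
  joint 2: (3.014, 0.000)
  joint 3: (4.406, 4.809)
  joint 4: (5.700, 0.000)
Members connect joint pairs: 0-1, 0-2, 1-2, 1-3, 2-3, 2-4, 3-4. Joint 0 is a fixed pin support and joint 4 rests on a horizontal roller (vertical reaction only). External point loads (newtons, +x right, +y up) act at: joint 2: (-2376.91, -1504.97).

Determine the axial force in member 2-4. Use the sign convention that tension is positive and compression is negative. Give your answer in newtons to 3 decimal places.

N=5 nodes, M=7 members, R=3 reactions → 2N=10, M+R=10
member 0 (0-1): L=4.8125, (cx,cy)=(0.2545,0.9671)
member 1 (0-2): L=3.0140, (cx,cy)=(1.0000,0.0000)
member 2 (1-2): L=4.9860, (cx,cy)=(0.3588,-0.9334)
member 3 (1-3): L=3.1848, (cx,cy)=(0.9988,0.0487)
member 4 (2-3): L=5.0064, (cx,cy)=(0.2780,0.9606)
member 5 (2-4): L=2.6860, (cx,cy)=(1.0000,0.0000)
member 6 (3-4): L=4.9801, (cx,cy)=(0.2598,-0.9657)
solve A·x = −loads:
  F[0-1] = -733.3395 N (compression)
  F[0-2] = -2190.2425 N (compression)
  F[1-2] = +736.2406 N (tension)
  F[1-3] = -451.3687 N (compression)
  F[2-3] = +851.3225 N (tension)
  F[2-4] = +214.1291 N (tension)
  F[3-4] = -824.0913 N (compression)
  Rx@0 = +2376.9100 N
  Ry@0 = +709.1841 N
  Ry@4 = +795.7859 N

214.129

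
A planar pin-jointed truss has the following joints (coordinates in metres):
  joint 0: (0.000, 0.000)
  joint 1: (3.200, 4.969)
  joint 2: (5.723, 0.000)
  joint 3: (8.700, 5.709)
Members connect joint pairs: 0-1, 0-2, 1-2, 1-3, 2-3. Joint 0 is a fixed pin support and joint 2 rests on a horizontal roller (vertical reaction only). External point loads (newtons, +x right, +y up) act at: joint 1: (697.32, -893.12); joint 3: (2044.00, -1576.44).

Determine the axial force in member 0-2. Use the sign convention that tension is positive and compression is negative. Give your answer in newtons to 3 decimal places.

N=4 nodes, M=5 members, R=3 reactions → 2N=8, M+R=8
member 0 (0-1): L=5.9102, (cx,cy)=(0.5414,0.8407)
member 1 (0-2): L=5.7230, (cx,cy)=(1.0000,0.0000)
member 2 (1-2): L=5.5728, (cx,cy)=(0.4527,-0.8916)
member 3 (1-3): L=5.5496, (cx,cy)=(0.9911,0.1333)
member 4 (2-3): L=6.4386, (cx,cy)=(0.4624,0.8867)
solve A·x = −loads:
  F[0-1] = +3652.4195 N (tension)
  F[0-2] = +763.7796 N (tension)
  F[1-2] = -3980.4555 N (compression)
  F[1-3] = +3110.0730 N (tension)
  F[2-3] = -2245.6050 N (compression)
  Rx@0 = -2741.3200 N
  Ry@0 = -3070.7495 N
  Ry@2 = +5540.3095 N

763.780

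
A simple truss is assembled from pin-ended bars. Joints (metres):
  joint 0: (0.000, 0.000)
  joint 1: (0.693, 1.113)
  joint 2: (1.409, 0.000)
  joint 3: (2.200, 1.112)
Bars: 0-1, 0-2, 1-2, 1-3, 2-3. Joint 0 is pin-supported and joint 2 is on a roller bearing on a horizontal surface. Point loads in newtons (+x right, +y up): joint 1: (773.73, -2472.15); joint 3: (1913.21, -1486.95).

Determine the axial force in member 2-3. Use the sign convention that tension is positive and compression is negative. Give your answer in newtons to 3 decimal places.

N=4 nodes, M=5 members, R=3 reactions → 2N=8, M+R=8
member 0 (0-1): L=1.3111, (cx,cy)=(0.5286,0.8489)
member 1 (0-2): L=1.4090, (cx,cy)=(1.0000,0.0000)
member 2 (1-2): L=1.3234, (cx,cy)=(0.5410,-0.8410)
member 3 (1-3): L=1.5070, (cx,cy)=(1.0000,-0.0007)
member 4 (2-3): L=1.3646, (cx,cy)=(0.5796,0.8149)
solve A·x = −loads:
  F[0-1] = +2002.1550 N (tension)
  F[0-2] = +1628.6841 N (tension)
  F[1-2] = -4962.7955 N (compression)
  F[1-3] = +2969.5225 N (tension)
  F[2-3] = -1822.3498 N (compression)
  Rx@0 = -2686.9400 N
  Ry@0 = -1699.6232 N
  Ry@2 = +5658.7232 N

-1822.350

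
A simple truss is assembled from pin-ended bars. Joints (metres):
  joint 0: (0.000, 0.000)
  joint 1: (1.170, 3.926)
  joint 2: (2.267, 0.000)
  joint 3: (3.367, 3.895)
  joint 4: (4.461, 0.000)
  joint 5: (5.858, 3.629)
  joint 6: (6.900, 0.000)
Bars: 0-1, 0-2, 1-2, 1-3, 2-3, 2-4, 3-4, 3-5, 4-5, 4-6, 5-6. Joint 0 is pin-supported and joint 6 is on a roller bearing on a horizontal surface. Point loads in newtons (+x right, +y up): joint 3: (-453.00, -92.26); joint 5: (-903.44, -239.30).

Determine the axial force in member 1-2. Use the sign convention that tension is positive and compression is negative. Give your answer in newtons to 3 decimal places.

852.354

N=7 nodes, M=11 members, R=3 reactions → 2N=14, M+R=14
member 0 (0-1): L=4.0966, (cx,cy)=(0.2856,0.9583)
member 1 (0-2): L=2.2670, (cx,cy)=(1.0000,0.0000)
member 2 (1-2): L=4.0764, (cx,cy)=(0.2691,-0.9631)
member 3 (1-3): L=2.1972, (cx,cy)=(0.9999,-0.0141)
member 4 (2-3): L=4.0473, (cx,cy)=(0.2718,0.9624)
member 5 (2-4): L=2.1940, (cx,cy)=(1.0000,0.0000)
member 6 (3-4): L=4.0457, (cx,cy)=(0.2704,-0.9627)
member 7 (3-5): L=2.5052, (cx,cy)=(0.9943,-0.1062)
member 8 (4-5): L=3.8886, (cx,cy)=(0.3593,0.9332)
member 9 (4-6): L=2.4390, (cx,cy)=(1.0000,0.0000)
member 10 (5-6): L=3.7756, (cx,cy)=(0.2760,-0.9612)
solve A·x = −loads:
  F[0-1] = -849.6384 N (compression)
  F[0-2] = -1113.7828 N (compression)
  F[1-2] = +852.3545 N (tension)
  F[1-3] = -472.0824 N (compression)
  F[2-3] = -853.0192 N (compression)
  F[2-4] = -652.5686 N (compression)
  F[3-4] = +801.8022 N (tension)
  F[3-5] = -470.3450 N (compression)
  F[4-5] = -827.1525 N (compression)
  F[4-6] = -138.5954 N (compression)
  F[5-6] = +502.1934 N (tension)
  Rx@0 = +1356.4400 N
  Ry@0 = +814.2498 N
  Ry@6 = -482.6898 N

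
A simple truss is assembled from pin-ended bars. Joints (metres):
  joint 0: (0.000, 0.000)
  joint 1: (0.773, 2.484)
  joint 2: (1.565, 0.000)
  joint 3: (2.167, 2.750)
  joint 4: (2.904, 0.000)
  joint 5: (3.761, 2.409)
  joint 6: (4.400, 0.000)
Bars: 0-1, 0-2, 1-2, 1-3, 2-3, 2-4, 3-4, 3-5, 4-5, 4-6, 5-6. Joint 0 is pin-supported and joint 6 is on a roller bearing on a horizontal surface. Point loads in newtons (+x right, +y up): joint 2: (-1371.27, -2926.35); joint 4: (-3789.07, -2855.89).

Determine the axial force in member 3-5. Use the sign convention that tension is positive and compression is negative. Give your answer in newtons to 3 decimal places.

N=7 nodes, M=11 members, R=3 reactions → 2N=14, M+R=14
member 0 (0-1): L=2.6015, (cx,cy)=(0.2971,0.9548)
member 1 (0-2): L=1.5650, (cx,cy)=(1.0000,0.0000)
member 2 (1-2): L=2.6072, (cx,cy)=(0.3038,-0.9527)
member 3 (1-3): L=1.4192, (cx,cy)=(0.9823,0.1874)
member 4 (2-3): L=2.8151, (cx,cy)=(0.2138,0.9769)
member 5 (2-4): L=1.3390, (cx,cy)=(1.0000,0.0000)
member 6 (3-4): L=2.8470, (cx,cy)=(0.2589,-0.9659)
member 7 (3-5): L=1.6301, (cx,cy)=(0.9779,-0.2092)
member 8 (4-5): L=2.5569, (cx,cy)=(0.3352,0.9422)
member 9 (4-6): L=1.4960, (cx,cy)=(1.0000,0.0000)
member 10 (5-6): L=2.4923, (cx,cy)=(0.2564,-0.9666)
solve A·x = −loads:
  F[0-1] = -2991.6197 N (compression)
  F[0-2] = -4271.4202 N (compression)
  F[1-2] = +2658.4107 N (tension)
  F[1-3] = -1727.0841 N (compression)
  F[2-3] = +402.8841 N (tension)
  F[2-4] = -2178.7502 N (compression)
  F[3-4] = +301.6296 N (tension)
  F[3-5] = -1726.6036 N (compression)
  F[4-5] = +2721.9898 N (tension)
  F[4-6] = +776.0672 N (tension)
  F[5-6] = -3026.9154 N (compression)
  Rx@0 = +5160.3400 N
  Ry@0 = +2856.5031 N
  Ry@6 = +2925.7369 N

-1726.604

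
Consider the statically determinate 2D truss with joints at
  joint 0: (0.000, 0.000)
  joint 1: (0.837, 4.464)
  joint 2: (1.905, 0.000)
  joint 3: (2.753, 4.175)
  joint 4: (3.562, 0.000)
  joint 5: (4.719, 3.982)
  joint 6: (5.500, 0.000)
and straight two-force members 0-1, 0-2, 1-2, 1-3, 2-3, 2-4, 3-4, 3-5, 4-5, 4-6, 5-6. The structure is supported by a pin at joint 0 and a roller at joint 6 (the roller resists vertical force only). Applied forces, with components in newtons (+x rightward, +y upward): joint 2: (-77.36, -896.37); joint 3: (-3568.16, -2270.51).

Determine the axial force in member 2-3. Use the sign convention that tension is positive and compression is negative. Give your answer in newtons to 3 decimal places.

N=7 nodes, M=11 members, R=3 reactions → 2N=14, M+R=14
member 0 (0-1): L=4.5418, (cx,cy)=(0.1843,0.9829)
member 1 (0-2): L=1.9050, (cx,cy)=(1.0000,0.0000)
member 2 (1-2): L=4.5900, (cx,cy)=(0.2327,-0.9726)
member 3 (1-3): L=1.9377, (cx,cy)=(0.9888,-0.1491)
member 4 (2-3): L=4.2602, (cx,cy)=(0.1990,0.9800)
member 5 (2-4): L=1.6570, (cx,cy)=(1.0000,0.0000)
member 6 (3-4): L=4.2527, (cx,cy)=(0.1902,-0.9817)
member 7 (3-5): L=1.9755, (cx,cy)=(0.9952,-0.0977)
member 8 (4-5): L=4.1467, (cx,cy)=(0.2790,0.9603)
member 9 (4-6): L=1.9380, (cx,cy)=(1.0000,0.0000)
member 10 (5-6): L=4.0579, (cx,cy)=(0.1925,-0.9813)
solve A·x = −loads:
  F[0-1] = -4505.6463 N (compression)
  F[0-2] = -2815.1811 N (compression)
  F[1-2] = +4857.5239 N (tension)
  F[1-3] = -1982.7687 N (compression)
  F[2-3] = -3905.9913 N (compression)
  F[2-4] = -830.0838 N (compression)
  F[3-4] = +1225.3665 N (tension)
  F[3-5] = +599.8472 N (tension)
  F[4-5] = -1252.7414 N (compression)
  F[4-6] = -247.4398 N (compression)
  F[5-6] = +1285.6309 N (tension)
  Rx@0 = +3645.5200 N
  Ry@0 = +4428.4744 N
  Ry@6 = -1261.5944 N

-3905.991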